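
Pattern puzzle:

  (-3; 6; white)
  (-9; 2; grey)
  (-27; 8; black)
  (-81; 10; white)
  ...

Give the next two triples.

(-243; 18; grey), (-729; 28; black)

First component: ×3 each step, so -3, -9, -27, -81 → -243 → -729.
For the second component, each term is the sum of the two before it: 6, 2, 8, 10 → 18 → 28.
Shade: repeats white → grey → black; white, grey, black, white → grey → black.
So the next two triples are (-243; 18; grey) and (-729; 28; black).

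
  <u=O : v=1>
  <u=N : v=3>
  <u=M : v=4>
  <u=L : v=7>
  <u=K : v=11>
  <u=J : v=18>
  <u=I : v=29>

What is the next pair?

<u=H : v=47>

U: letters move back 1 place in the alphabet, so O, N, M, L, K, J, I → H.
V — each term is the sum of the two before it: 1, 3, 4, 7, 11, 18, 29 → 47.
Putting it together: <u=H : v=47>.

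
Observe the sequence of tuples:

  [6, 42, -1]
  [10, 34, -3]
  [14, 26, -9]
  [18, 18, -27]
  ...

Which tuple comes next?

First component: +4 each step, so 6, 10, 14, 18 → 22.
Second component — −8 each step: 42, 34, 26, 18 → 10.
Third component — ×3 each step: -1, -3, -9, -27 → -81.
Combining the parts gives [22, 10, -81].

[22, 10, -81]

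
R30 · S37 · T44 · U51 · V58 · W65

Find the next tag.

Letter: letters move forward 1 place in the alphabet; R, S, T, U, V, W → X.
For the second component, +7 each step: 30, 37, 44, 51, 58, 65 → 72.
Putting it together: X72.

X72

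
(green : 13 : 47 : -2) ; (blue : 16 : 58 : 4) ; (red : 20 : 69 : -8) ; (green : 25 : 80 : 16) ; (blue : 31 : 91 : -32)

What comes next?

(red : 38 : 102 : 64)

Colour: repeats green → blue → red, so green, blue, red, green, blue → red.
Second entry: differences are 3, 4, 5, … (increasing by 1 each time), so 13, 16, 20, 25, 31 → 38.
Third entry: +11 each step; 47, 58, 69, 80, 91 → 102.
Fourth entry goes -2, 4, -8, 16, -32 → 64 (×(-2) each step).
So the next 4-tuple is (red : 38 : 102 : 64).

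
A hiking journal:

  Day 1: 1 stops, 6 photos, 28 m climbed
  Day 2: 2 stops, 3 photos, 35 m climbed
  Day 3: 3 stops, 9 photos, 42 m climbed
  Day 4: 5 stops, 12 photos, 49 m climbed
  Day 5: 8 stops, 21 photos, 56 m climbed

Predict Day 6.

13 stops, 33 photos, 63 m climbed

Stops: each term is the sum of the two before it, so 1, 2, 3, 5, 8 → 13.
Photos — each term is the sum of the two before it: 6, 3, 9, 12, 21 → 33.
M climbed: 28, 35, 42, 49, 56 → 63 (+7 each step).
Combining the parts gives 13 stops, 33 photos, 63 m climbed.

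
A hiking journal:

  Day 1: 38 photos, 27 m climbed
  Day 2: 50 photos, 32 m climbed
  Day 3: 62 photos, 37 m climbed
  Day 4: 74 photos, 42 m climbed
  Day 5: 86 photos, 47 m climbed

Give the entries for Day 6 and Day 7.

Photos: 38, 50, 62, 74, 86 → 98 → 110 (+12 each step).
M climbed: +5 each step, so 27, 32, 37, 42, 47 → 52 → 57.
So the next two lines are 98 photos, 52 m climbed and 110 photos, 57 m climbed.

98 photos, 52 m climbed; 110 photos, 57 m climbed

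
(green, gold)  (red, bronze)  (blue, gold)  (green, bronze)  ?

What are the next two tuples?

(red, gold), (blue, bronze)

Colour: repeats green → red → blue, so green, red, blue, green → red → blue.
Rank — alternates gold ↔ bronze: gold, bronze, gold, bronze → gold → bronze.
So the next two tuples are (red, gold) and (blue, bronze).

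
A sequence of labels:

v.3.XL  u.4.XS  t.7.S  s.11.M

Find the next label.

Letter: letters move back 1 place in the alphabet, so v, u, t, s → r.
For the second component, each term is the sum of the two before it: 3, 4, 7, 11 → 18.
Size — runs through clothing sizes XS→XL: XL, XS, S, M → L.
Putting it together: r.18.L.

r.18.L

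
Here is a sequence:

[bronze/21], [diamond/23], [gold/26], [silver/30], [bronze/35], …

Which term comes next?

[diamond/41]

For the rank, repeats bronze → diamond → gold → silver: bronze, diamond, gold, silver, bronze → diamond.
Second part: differences are 2, 3, 4, … (increasing by 1 each time), so 21, 23, 26, 30, 35 → 41.
Combining the parts gives [diamond/41].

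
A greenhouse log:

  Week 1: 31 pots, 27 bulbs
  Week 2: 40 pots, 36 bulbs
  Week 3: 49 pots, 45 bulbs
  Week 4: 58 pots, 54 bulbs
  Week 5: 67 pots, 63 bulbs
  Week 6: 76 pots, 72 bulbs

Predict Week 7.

85 pots, 81 bulbs

Pots: +9 each step; 31, 40, 49, 58, 67, 76 → 85.
For the bulbs, always 4 less than the pots: 27, 36, 45, 54, 63, 72 → 81.
Combining the parts gives 85 pots, 81 bulbs.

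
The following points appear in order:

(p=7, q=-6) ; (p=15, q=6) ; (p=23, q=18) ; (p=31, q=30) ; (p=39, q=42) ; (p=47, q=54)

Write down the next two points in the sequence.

P — +8 each step: 7, 15, 23, 31, 39, 47 → 55 → 63.
Q goes -6, 6, 18, 30, 42, 54 → 66 → 78 (+12 each step).
Putting the parts together: (p=55, q=66) and then (p=63, q=78).

(p=55, q=66), (p=63, q=78)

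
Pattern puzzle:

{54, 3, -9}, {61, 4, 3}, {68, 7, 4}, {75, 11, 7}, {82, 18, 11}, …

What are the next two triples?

{89, 29, 18}, {96, 47, 29}

For the first slot, +7 each step: 54, 61, 68, 75, 82 → 89 → 96.
Second slot: 3, 4, 7, 11, 18 → 29 → 47 (each term is the sum of the two before it).
For the third slot, always the previous value of the second slot: -9, 3, 4, 7, 11 → 18 → 29.
So the next two triples are {89, 29, 18} and {96, 47, 29}.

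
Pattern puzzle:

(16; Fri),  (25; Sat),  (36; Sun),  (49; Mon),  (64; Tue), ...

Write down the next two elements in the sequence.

(81; Wed), (100; Thu)

First slot — perfect squares: 4², 5², 6², …: 16, 25, 36, 49, 64 → 81 → 100.
For the day, runs through the weekdays Mon→Sun: Fri, Sat, Sun, Mon, Tue → Wed → Thu.
Putting the parts together: (81; Wed) and then (100; Thu).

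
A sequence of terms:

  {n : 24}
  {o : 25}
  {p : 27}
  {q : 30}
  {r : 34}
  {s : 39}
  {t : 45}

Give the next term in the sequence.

Letter: letters move forward 1 place in the alphabet, so n, o, p, q, r, s, t → u.
Second coordinate: 24, 25, 27, 30, 34, 39, 45 → 52 (differences are 1, 2, 3, … (increasing by 1 each time)).
Putting it together: {u : 52}.

{u : 52}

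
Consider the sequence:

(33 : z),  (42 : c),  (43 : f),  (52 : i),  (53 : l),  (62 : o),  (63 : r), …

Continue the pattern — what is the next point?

(72 : u)

First entry: 33, 42, 43, 52, 53, 62, 63 → 72 (alternating steps +9, +1, +9, +1, …).
Letter — letters move forward 3 places in the alphabet, wrapping Z→A: z, c, f, i, l, o, r → u.
Putting it together: (72 : u).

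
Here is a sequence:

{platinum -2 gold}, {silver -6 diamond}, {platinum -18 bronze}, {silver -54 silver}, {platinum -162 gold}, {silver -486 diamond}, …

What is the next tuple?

Metal: alternates platinum ↔ silver, so platinum, silver, platinum, silver, platinum, silver → platinum.
Second component: ×3 each step, so -2, -6, -18, -54, -162, -486 → -1458.
Rank: gold, diamond, bronze, silver, gold, diamond → bronze (repeats gold → diamond → bronze → silver).
So the next tuple is {platinum -1458 bronze}.

{platinum -1458 bronze}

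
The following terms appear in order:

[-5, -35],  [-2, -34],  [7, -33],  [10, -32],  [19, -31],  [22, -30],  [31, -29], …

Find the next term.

[34, -28]

First part: -5, -2, 7, 10, 19, 22, 31 → 34 (alternating steps +3, +9, +3, +9, …).
Second part goes -35, -34, -33, -32, -31, -30, -29 → -28 (+1 each step).
Combining the parts gives [34, -28].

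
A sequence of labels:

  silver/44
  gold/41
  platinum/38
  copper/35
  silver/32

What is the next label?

gold/29

Metal: repeats silver → gold → platinum → copper; silver, gold, platinum, copper, silver → gold.
Second component: −3 each step; 44, 41, 38, 35, 32 → 29.
Putting it together: gold/29.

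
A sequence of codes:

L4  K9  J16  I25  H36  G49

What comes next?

F64

Letter — letters move back 1 place in the alphabet: L, K, J, I, H, G → F.
Second component goes 4, 9, 16, 25, 36, 49 → 64 (perfect squares: 2², 3², 4², …).
Putting it together: F64.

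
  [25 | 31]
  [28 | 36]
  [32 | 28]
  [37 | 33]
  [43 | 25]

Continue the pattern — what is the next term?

First coordinate: differences are 3, 4, 5, … (increasing by 1 each time); 25, 28, 32, 37, 43 → 50.
Second coordinate goes 31, 36, 28, 33, 25 → 30 (alternating steps +5, −8, +5, −8, …).
So the next term is [50 | 30].

[50 | 30]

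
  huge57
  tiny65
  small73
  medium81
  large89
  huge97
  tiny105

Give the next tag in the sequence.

For the size, repeats huge → tiny → small → medium → large: huge, tiny, small, medium, large, huge, tiny → small.
Second component goes 57, 65, 73, 81, 89, 97, 105 → 113 (+8 each step).
Combining the parts gives small113.

small113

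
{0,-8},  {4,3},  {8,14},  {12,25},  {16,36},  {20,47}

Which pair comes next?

First slot — +4 each step: 0, 4, 8, 12, 16, 20 → 24.
Second slot: -8, 3, 14, 25, 36, 47 → 58 (+11 each step).
So the next pair is {24,58}.

{24,58}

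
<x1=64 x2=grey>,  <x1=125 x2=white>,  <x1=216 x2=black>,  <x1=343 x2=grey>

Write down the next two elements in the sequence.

X1: perfect cubes: 4³, 5³, 6³, …; 64, 125, 216, 343 → 512 → 729.
X2: grey, white, black, grey → white → black (repeats grey → white → black).
So the next two elements are <x1=512 x2=white> and <x1=729 x2=black>.

<x1=512 x2=white>, <x1=729 x2=black>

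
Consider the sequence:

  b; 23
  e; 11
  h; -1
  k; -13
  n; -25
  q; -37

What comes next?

Letter — letters move forward 3 places in the alphabet: b, e, h, k, n, q → t.
Second entry goes 23, 11, -1, -13, -25, -37 → -49 (−12 each step).
So the next tuple is t; -49.

t; -49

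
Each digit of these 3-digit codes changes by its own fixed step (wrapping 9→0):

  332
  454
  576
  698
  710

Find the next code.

For the first digit, +1 each step, mod 10: 3, 4, 5, 6, 7 → 8.
Second digit — +2 each step, mod 10: 3, 5, 7, 9, 1 → 3.
Third digit: 2, 4, 6, 8, 0 → 2 (+2 each step, mod 10).
Combining the parts gives 832.

832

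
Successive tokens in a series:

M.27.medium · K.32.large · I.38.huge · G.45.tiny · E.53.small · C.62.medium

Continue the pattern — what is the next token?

A.72.large

Letter goes M, K, I, G, E, C → A (letters move back 2 places in the alphabet).
Second component: 27, 32, 38, 45, 53, 62 → 72 (differences are 5, 6, 7, … (increasing by 1 each time)).
Size: medium, large, huge, tiny, small, medium → large (repeats medium → large → huge → tiny → small).
Putting it together: A.72.large.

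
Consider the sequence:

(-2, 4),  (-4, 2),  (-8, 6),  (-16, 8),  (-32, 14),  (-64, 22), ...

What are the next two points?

(-128, 36), (-256, 58)

First value: -2, -4, -8, -16, -32, -64 → -128 → -256 (×2 each step).
Second value: each term is the sum of the two before it, so 4, 2, 6, 8, 14, 22 → 36 → 58.
Putting the parts together: (-128, 36) and then (-256, 58).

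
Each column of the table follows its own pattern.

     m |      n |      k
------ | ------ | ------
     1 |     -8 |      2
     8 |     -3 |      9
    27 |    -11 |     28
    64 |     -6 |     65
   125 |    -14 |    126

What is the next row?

Column m: 1, 8, 27, 64, 125 → 216 (perfect cubes: 1³, 2³, 3³, …).
Column n: alternating steps +5, −8, +5, −8, …; -8, -3, -11, -6, -14 → -9.
Column k — always 1 more than the column m: 2, 9, 28, 65, 126 → 217.
Putting it together: 216  -9  217.

216  -9  217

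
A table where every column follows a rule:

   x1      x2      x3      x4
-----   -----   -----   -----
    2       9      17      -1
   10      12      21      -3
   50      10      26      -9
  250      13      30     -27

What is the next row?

1250  11  35  -81

Column x1: ×5 each step, so 2, 10, 50, 250 → 1250.
Column x2: alternating steps +3, −2, +3, −2, …; 9, 12, 10, 13 → 11.
Column x3 goes 17, 21, 26, 30 → 35 (alternating steps +4, +5, +4, +5, …).
For the column x4, ×3 each step: -1, -3, -9, -27 → -81.
Combining the parts gives 1250  11  35  -81.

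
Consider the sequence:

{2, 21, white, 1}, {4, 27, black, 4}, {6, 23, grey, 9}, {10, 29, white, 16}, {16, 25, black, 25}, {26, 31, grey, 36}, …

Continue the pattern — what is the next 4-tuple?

First coordinate — each term is the sum of the two before it: 2, 4, 6, 10, 16, 26 → 42.
For the second coordinate, alternating steps +6, −4, +6, −4, …: 21, 27, 23, 29, 25, 31 → 27.
Shade goes white, black, grey, white, black, grey → white (repeats white → black → grey).
Fourth coordinate: perfect squares: 1², 2², 3², …; 1, 4, 9, 16, 25, 36 → 49.
Putting it together: {42, 27, white, 49}.

{42, 27, white, 49}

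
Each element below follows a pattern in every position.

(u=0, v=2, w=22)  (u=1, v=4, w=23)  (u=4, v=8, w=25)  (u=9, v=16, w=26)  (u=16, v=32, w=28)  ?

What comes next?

(u=25, v=64, w=29)

For the u, differences are 1, 3, 5, … (increasing by 2 each time): 0, 1, 4, 9, 16 → 25.
V goes 2, 4, 8, 16, 32 → 64 (×2 each step).
W: alternating steps +1, +2, +1, +2, …, so 22, 23, 25, 26, 28 → 29.
So the next element is (u=25, v=64, w=29).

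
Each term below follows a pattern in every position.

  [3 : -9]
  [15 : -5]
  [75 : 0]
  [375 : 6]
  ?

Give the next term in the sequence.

For the first entry, ×5 each step: 3, 15, 75, 375 → 1875.
Second entry: differences are 4, 5, 6, … (increasing by 1 each time); -9, -5, 0, 6 → 13.
Combining the parts gives [1875 : 13].

[1875 : 13]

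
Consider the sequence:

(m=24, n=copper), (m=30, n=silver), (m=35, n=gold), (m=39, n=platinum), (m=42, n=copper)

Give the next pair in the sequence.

M: 24, 30, 35, 39, 42 → 44 (differences are 6, 5, 4, … (decreasing by 1 each time)).
N: copper, silver, gold, platinum, copper → silver (repeats copper → silver → gold → platinum).
Combining the parts gives (m=44, n=silver).

(m=44, n=silver)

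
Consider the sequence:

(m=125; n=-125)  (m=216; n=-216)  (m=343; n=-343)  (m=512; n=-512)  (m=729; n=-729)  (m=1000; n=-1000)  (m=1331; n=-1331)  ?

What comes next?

M: 125, 216, 343, 512, 729, 1000, 1331 → 1728 (perfect cubes: 5³, 6³, 7³, …).
For the n, always the negative of the m: -125, -216, -343, -512, -729, -1000, -1331 → -1728.
Combining the parts gives (m=1728; n=-1728).

(m=1728; n=-1728)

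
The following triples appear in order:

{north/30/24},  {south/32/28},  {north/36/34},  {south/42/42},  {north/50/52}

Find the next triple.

{south/60/64}

Direction — alternates north ↔ south: north, south, north, south, north → south.
Second entry: differences are 2, 4, 6, … (increasing by 2 each time), so 30, 32, 36, 42, 50 → 60.
For the third entry, differences are 4, 6, 8, … (increasing by 2 each time): 24, 28, 34, 42, 52 → 64.
Putting it together: {south/60/64}.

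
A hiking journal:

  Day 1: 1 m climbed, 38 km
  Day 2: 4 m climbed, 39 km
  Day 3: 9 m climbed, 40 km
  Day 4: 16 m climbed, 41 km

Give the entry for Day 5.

25 m climbed, 42 km

M climbed — perfect squares: 1², 2², 3², …: 1, 4, 9, 16 → 25.
Km: +1 each step; 38, 39, 40, 41 → 42.
So the next record is 25 m climbed, 42 km.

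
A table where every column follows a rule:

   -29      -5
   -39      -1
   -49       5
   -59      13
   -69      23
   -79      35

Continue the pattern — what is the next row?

First component: −10 each step, so -29, -39, -49, -59, -69, -79 → -89.
Second component: -5, -1, 5, 13, 23, 35 → 49 (differences are 4, 6, 8, … (increasing by 2 each time)).
Combining the parts gives -89  49.

-89  49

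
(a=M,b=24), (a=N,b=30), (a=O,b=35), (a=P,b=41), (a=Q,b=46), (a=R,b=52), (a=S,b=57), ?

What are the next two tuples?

A: letters move forward 1 place in the alphabet; M, N, O, P, Q, R, S → T → U.
B: 24, 30, 35, 41, 46, 52, 57 → 63 → 68 (alternating steps +6, +5, +6, +5, …).
Putting the parts together: (a=T,b=63) and then (a=U,b=68).

(a=T,b=63), (a=U,b=68)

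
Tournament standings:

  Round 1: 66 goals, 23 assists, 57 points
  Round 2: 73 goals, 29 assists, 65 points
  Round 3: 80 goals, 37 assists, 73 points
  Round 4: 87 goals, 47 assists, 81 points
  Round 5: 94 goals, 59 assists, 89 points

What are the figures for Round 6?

101 goals, 73 assists, 97 points

Goals: 66, 73, 80, 87, 94 → 101 (+7 each step).
Assists: 23, 29, 37, 47, 59 → 73 (differences are 6, 8, 10, … (increasing by 2 each time)).
Points — +8 each step: 57, 65, 73, 81, 89 → 97.
Combining the parts gives 101 goals, 73 assists, 97 points.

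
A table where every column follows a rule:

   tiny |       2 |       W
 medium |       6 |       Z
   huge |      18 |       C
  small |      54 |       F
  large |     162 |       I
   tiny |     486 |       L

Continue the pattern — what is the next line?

Size: repeats tiny → medium → huge → small → large, so tiny, medium, huge, small, large, tiny → medium.
For the second component, ×3 each step: 2, 6, 18, 54, 162, 486 → 1458.
Letter: letters move forward 3 places in the alphabet, wrapping Z→A, so W, Z, C, F, I, L → O.
So the next line is medium  1458  O.

medium  1458  O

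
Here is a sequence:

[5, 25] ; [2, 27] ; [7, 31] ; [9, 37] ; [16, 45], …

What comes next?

[25, 55]

First part — each term is the sum of the two before it: 5, 2, 7, 9, 16 → 25.
Second part goes 25, 27, 31, 37, 45 → 55 (differences are 2, 4, 6, … (increasing by 2 each time)).
So the next term is [25, 55].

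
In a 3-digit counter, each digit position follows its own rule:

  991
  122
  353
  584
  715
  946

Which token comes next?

First digit: +2 each step, mod 10; 9, 1, 3, 5, 7, 9 → 1.
Second digit goes 9, 2, 5, 8, 1, 4 → 7 (+3 each step, mod 10).
Third digit goes 1, 2, 3, 4, 5, 6 → 7 (+1 each step, mod 10).
Putting it together: 177.

177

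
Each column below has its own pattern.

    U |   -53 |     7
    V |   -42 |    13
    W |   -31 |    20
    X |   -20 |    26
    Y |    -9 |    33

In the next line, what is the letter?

Letter: U, V, W, X, Y → Z (letters move forward 1 place in the alphabet).

Z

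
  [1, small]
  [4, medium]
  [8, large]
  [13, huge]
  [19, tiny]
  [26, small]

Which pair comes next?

First part: differences are 3, 4, 5, … (increasing by 1 each time); 1, 4, 8, 13, 19, 26 → 34.
Size — repeats small → medium → large → huge → tiny: small, medium, large, huge, tiny, small → medium.
Putting it together: [34, medium].

[34, medium]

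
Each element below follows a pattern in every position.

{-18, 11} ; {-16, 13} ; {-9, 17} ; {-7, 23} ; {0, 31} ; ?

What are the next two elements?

First slot goes -18, -16, -9, -7, 0 → 2 → 9 (alternating steps +2, +7, +2, +7, …).
Second slot: differences are 2, 4, 6, … (increasing by 2 each time); 11, 13, 17, 23, 31 → 41 → 53.
So the next two elements are {2, 41} and {9, 53}.

{2, 41}, {9, 53}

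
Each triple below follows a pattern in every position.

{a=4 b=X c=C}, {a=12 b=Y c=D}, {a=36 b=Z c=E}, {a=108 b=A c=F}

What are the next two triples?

{a=324 b=B c=G}, {a=972 b=C c=H}

A: 4, 12, 36, 108 → 324 → 972 (×3 each step).
B: letters move forward 1 place in the alphabet, wrapping Z→A, so X, Y, Z, A → B → C.
C goes C, D, E, F → G → H (letters move forward 1 place in the alphabet).
So the next two triples are {a=324 b=B c=G} and {a=972 b=C c=H}.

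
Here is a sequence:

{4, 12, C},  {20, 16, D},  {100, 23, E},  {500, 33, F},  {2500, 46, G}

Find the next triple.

First entry: 4, 20, 100, 500, 2500 → 12500 (×5 each step).
Second entry — differences are 4, 7, 10, … (increasing by 3 each time): 12, 16, 23, 33, 46 → 62.
Letter: C, D, E, F, G → H (letters move forward 1 place in the alphabet).
Combining the parts gives {12500, 62, H}.

{12500, 62, H}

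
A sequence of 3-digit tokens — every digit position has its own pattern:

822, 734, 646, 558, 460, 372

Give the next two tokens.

284, 196

First digit — −1 each step, mod 10: 8, 7, 6, 5, 4, 3 → 2 → 1.
Second digit: +1 each step, mod 10, so 2, 3, 4, 5, 6, 7 → 8 → 9.
Third digit goes 2, 4, 6, 8, 0, 2 → 4 → 6 (+2 each step, mod 10).
So the next two tokens are 284 and 196.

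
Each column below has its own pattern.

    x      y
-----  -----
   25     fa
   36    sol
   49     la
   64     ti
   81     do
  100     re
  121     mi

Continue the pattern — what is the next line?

Column x: 25, 36, 49, 64, 81, 100, 121 → 144 (perfect squares: 5², 6², 7², …).
For the column y, runs through the solfège scale do→ti: fa, sol, la, ti, do, re, mi → fa.
So the next line is 144  fa.

144  fa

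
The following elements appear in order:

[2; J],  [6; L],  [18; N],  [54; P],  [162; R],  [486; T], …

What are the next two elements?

For the first entry, ×3 each step: 2, 6, 18, 54, 162, 486 → 1458 → 4374.
Letter: letters move forward 2 places in the alphabet, so J, L, N, P, R, T → V → X.
So the next two elements are [1458; V] and [4374; X].

[1458; V], [4374; X]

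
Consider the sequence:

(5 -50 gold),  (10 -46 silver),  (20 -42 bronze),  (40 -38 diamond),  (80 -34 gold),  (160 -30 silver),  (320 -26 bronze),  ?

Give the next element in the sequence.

(640 -22 diamond)

For the first value, ×2 each step: 5, 10, 20, 40, 80, 160, 320 → 640.
Second value goes -50, -46, -42, -38, -34, -30, -26 → -22 (+4 each step).
Rank: repeats gold → silver → bronze → diamond; gold, silver, bronze, diamond, gold, silver, bronze → diamond.
So the next element is (640 -22 diamond).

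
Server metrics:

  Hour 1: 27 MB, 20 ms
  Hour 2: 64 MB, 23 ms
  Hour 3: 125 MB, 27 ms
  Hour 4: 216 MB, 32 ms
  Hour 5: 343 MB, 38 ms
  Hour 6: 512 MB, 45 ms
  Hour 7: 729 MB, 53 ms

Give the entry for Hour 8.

MB — perfect cubes: 3³, 4³, 5³, …: 27, 64, 125, 216, 343, 512, 729 → 1000.
Ms: differences are 3, 4, 5, … (increasing by 1 each time); 20, 23, 27, 32, 38, 45, 53 → 62.
Putting it together: 1000 MB, 62 ms.

1000 MB, 62 ms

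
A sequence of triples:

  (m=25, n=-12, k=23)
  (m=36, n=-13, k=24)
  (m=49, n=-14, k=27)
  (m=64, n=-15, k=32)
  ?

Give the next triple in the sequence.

(m=81, n=-16, k=39)

M: perfect squares: 5², 6², 7², …; 25, 36, 49, 64 → 81.
N goes -12, -13, -14, -15 → -16 (−1 each step).
K: 23, 24, 27, 32 → 39 (differences are 1, 3, 5, … (increasing by 2 each time)).
So the next triple is (m=81, n=-16, k=39).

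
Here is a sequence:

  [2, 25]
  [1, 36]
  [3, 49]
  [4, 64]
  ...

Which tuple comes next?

[7, 81]

First coordinate — each term is the sum of the two before it: 2, 1, 3, 4 → 7.
Second coordinate: 25, 36, 49, 64 → 81 (perfect squares: 5², 6², 7², …).
So the next tuple is [7, 81].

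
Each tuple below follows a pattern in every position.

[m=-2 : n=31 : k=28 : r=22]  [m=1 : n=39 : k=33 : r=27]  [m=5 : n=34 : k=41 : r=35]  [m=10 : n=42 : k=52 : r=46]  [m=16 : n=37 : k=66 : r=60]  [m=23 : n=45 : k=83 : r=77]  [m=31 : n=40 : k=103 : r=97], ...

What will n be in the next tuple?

48

N — alternating steps +8, −5, +8, −5, …: 31, 39, 34, 42, 37, 45, 40 → 48.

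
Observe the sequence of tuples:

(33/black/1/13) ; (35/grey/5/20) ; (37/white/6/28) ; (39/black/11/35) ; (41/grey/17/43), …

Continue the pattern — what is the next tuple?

First coordinate: 33, 35, 37, 39, 41 → 43 (+2 each step).
Shade — repeats black → grey → white: black, grey, white, black, grey → white.
For the third coordinate, each term is the sum of the two before it: 1, 5, 6, 11, 17 → 28.
Fourth coordinate: 13, 20, 28, 35, 43 → 50 (alternating steps +7, +8, +7, +8, …).
Combining the parts gives (43/white/28/50).

(43/white/28/50)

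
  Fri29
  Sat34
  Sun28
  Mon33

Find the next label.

Day — runs through the weekdays Mon→Sun: Fri, Sat, Sun, Mon → Tue.
Second component: alternating steps +5, −6, +5, −6, …; 29, 34, 28, 33 → 27.
Combining the parts gives Tue27.

Tue27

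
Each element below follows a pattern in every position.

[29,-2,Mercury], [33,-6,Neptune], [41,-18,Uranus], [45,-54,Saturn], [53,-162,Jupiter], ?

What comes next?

First part: alternating steps +4, +8, +4, +8, …, so 29, 33, 41, 45, 53 → 57.
For the second part, ×3 each step: -2, -6, -18, -54, -162 → -486.
Planet — runs backward through the planets Mercury→Neptune: Mercury, Neptune, Uranus, Saturn, Jupiter → Mars.
So the next element is [57,-486,Mars].

[57,-486,Mars]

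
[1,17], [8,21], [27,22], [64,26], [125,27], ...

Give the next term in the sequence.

[216,31]

First entry: perfect cubes: 1³, 2³, 3³, …, so 1, 8, 27, 64, 125 → 216.
Second entry: 17, 21, 22, 26, 27 → 31 (alternating steps +4, +1, +4, +1, …).
Putting it together: [216,31].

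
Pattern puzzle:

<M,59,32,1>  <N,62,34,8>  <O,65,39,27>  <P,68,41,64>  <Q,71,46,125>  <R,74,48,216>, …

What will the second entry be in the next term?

Letter: letters move forward 1 place in the alphabet; M, N, O, P, Q, R → S.
Second entry goes 59, 62, 65, 68, 71, 74 → 77 (+3 each step).
Third entry: alternating steps +2, +5, +2, +5, …, so 32, 34, 39, 41, 46, 48 → 53.
Fourth entry: perfect cubes: 1³, 2³, 3³, …, so 1, 8, 27, 64, 125, 216 → 343.

77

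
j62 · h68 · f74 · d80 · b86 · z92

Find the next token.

x98

For the letter, letters move back 2 places in the alphabet, wrapping A→Z: j, h, f, d, b, z → x.
Second component goes 62, 68, 74, 80, 86, 92 → 98 (+6 each step).
Putting it together: x98.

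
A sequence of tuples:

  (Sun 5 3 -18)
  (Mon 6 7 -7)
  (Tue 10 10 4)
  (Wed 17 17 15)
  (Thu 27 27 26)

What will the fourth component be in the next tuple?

37

Fourth component: +11 each step, so -18, -7, 4, 15, 26 → 37.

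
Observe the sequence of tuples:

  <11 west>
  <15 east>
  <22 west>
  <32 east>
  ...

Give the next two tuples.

<45 west>, <61 east>

First component: differences are 4, 7, 10, … (increasing by 3 each time), so 11, 15, 22, 32 → 45 → 61.
Direction — alternates west ↔ east: west, east, west, east → west → east.
So the next two tuples are <45 west> and <61 east>.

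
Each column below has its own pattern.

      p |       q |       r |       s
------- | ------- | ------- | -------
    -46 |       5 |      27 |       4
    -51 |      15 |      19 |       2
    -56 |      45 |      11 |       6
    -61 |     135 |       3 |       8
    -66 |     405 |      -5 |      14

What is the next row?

-71  1215  -13  22

Column p goes -46, -51, -56, -61, -66 → -71 (−5 each step).
For the column q, ×3 each step: 5, 15, 45, 135, 405 → 1215.
Column r: −8 each step; 27, 19, 11, 3, -5 → -13.
Column s goes 4, 2, 6, 8, 14 → 22 (each term is the sum of the two before it).
Putting it together: -71  1215  -13  22.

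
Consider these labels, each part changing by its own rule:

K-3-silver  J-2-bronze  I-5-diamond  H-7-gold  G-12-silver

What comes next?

F-19-bronze

Letter — letters move back 1 place in the alphabet: K, J, I, H, G → F.
Second component: each term is the sum of the two before it; 3, 2, 5, 7, 12 → 19.
Rank — repeats silver → bronze → diamond → gold: silver, bronze, diamond, gold, silver → bronze.
So the next label is F-19-bronze.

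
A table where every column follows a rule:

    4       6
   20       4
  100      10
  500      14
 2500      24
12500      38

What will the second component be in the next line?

62

For the second component, each term is the sum of the two before it: 6, 4, 10, 14, 24, 38 → 62.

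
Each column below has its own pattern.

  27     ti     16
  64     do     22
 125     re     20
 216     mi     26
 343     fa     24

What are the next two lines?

512  sol  30; 729  la  28

For the first component, perfect cubes: 3³, 4³, 5³, …: 27, 64, 125, 216, 343 → 512 → 729.
Note goes ti, do, re, mi, fa → sol → la (runs through the solfège scale do→ti).
Third component — alternating steps +6, −2, +6, −2, …: 16, 22, 20, 26, 24 → 30 → 28.
So the next two lines are 512  sol  30 and 729  la  28.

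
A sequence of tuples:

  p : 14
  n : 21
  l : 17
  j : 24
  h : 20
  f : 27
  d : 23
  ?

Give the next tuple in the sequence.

Letter: letters move back 2 places in the alphabet, so p, n, l, j, h, f, d → b.
For the second value, alternating steps +7, −4, +7, −4, …: 14, 21, 17, 24, 20, 27, 23 → 30.
Putting it together: b : 30.

b : 30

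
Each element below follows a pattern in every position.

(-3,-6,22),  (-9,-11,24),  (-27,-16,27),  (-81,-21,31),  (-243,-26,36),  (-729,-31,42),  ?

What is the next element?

First entry goes -3, -9, -27, -81, -243, -729 → -2187 (×3 each step).
Second entry — −5 each step: -6, -11, -16, -21, -26, -31 → -36.
Third entry: differences are 2, 3, 4, … (increasing by 1 each time), so 22, 24, 27, 31, 36, 42 → 49.
So the next element is (-2187,-36,49).

(-2187,-36,49)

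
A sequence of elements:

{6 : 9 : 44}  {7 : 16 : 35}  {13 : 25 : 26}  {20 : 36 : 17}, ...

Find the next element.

First component goes 6, 7, 13, 20 → 33 (each term is the sum of the two before it).
Second component: 9, 16, 25, 36 → 49 (perfect squares: 3², 4², 5², …).
Third component goes 44, 35, 26, 17 → 8 (−9 each step).
So the next element is {33 : 49 : 8}.

{33 : 49 : 8}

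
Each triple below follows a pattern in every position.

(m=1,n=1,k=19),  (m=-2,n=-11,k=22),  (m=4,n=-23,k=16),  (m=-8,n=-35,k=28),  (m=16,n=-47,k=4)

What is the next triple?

(m=-32,n=-59,k=52)

M: 1, -2, 4, -8, 16 → -32 (×(-2) each step).
N goes 1, -11, -23, -35, -47 → -59 (−12 each step).
K: together with the m always sums to 20; 19, 22, 16, 28, 4 → 52.
So the next triple is (m=-32,n=-59,k=52).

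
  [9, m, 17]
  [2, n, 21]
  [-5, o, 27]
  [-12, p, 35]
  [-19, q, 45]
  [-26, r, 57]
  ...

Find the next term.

[-33, s, 71]

First component: −7 each step; 9, 2, -5, -12, -19, -26 → -33.
Letter — letters move forward 1 place in the alphabet: m, n, o, p, q, r → s.
Third component goes 17, 21, 27, 35, 45, 57 → 71 (differences are 4, 6, 8, … (increasing by 2 each time)).
Combining the parts gives [-33, s, 71].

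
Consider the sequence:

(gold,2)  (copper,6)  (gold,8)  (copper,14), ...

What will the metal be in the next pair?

gold

For the metal, alternates gold ↔ copper: gold, copper, gold, copper → gold.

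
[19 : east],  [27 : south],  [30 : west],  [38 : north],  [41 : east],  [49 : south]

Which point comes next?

First component goes 19, 27, 30, 38, 41, 49 → 52 (alternating steps +8, +3, +8, +3, …).
Direction: east, south, west, north, east, south → west (repeats east → south → west → north).
Putting it together: [52 : west].

[52 : west]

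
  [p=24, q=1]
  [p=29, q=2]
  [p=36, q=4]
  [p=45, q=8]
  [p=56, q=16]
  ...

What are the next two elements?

[p=69, q=32], [p=84, q=64]

For the p, differences are 5, 7, 9, … (increasing by 2 each time): 24, 29, 36, 45, 56 → 69 → 84.
Q: ×2 each step, so 1, 2, 4, 8, 16 → 32 → 64.
Putting the parts together: [p=69, q=32] and then [p=84, q=64].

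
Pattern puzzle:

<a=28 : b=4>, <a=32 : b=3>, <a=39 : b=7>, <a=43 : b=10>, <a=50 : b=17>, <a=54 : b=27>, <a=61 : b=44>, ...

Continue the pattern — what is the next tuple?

A: alternating steps +4, +7, +4, +7, …, so 28, 32, 39, 43, 50, 54, 61 → 65.
For the b, each term is the sum of the two before it: 4, 3, 7, 10, 17, 27, 44 → 71.
Combining the parts gives <a=65 : b=71>.

<a=65 : b=71>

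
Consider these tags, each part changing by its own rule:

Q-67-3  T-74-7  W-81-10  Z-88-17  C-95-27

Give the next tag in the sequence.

F-102-44

Letter: Q, T, W, Z, C → F (letters move forward 3 places in the alphabet, wrapping Z→A).
Second component: +7 each step; 67, 74, 81, 88, 95 → 102.
Third component: each term is the sum of the two before it; 3, 7, 10, 17, 27 → 44.
So the next tag is F-102-44.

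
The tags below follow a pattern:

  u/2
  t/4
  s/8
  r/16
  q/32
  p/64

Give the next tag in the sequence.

Letter: letters move back 1 place in the alphabet; u, t, s, r, q, p → o.
Second component: 2, 4, 8, 16, 32, 64 → 128 (×2 each step).
Putting it together: o/128.

o/128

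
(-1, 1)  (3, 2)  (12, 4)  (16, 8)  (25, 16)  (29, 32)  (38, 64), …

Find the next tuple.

(42, 128)

For the first part, alternating steps +4, +9, +4, +9, …: -1, 3, 12, 16, 25, 29, 38 → 42.
Second part goes 1, 2, 4, 8, 16, 32, 64 → 128 (×2 each step).
So the next tuple is (42, 128).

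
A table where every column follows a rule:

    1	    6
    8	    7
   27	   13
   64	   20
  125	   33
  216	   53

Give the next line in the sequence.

First component: perfect cubes: 1³, 2³, 3³, …; 1, 8, 27, 64, 125, 216 → 343.
For the second component, each term is the sum of the two before it: 6, 7, 13, 20, 33, 53 → 86.
So the next line is 343  86.

343  86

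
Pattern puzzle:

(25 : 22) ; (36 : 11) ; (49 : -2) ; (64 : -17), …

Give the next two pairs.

(81 : -34), (100 : -53)

First component: perfect squares: 5², 6², 7², …, so 25, 36, 49, 64 → 81 → 100.
Second component: 22, 11, -2, -17 → -34 → -53 (together with the first component always sums to 47).
So the next two pairs are (81 : -34) and (100 : -53).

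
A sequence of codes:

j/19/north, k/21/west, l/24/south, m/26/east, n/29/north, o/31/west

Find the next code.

p/34/south

Letter — letters move forward 1 place in the alphabet: j, k, l, m, n, o → p.
For the second component, alternating steps +2, +3, +2, +3, …: 19, 21, 24, 26, 29, 31 → 34.
Direction — repeats north → west → south → east: north, west, south, east, north, west → south.
So the next code is p/34/south.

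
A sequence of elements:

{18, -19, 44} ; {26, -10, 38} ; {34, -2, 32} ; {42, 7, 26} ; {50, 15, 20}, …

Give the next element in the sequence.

First slot: +8 each step, so 18, 26, 34, 42, 50 → 58.
Second slot — alternating steps +9, +8, +9, +8, …: -19, -10, -2, 7, 15 → 24.
Third slot: −6 each step, so 44, 38, 32, 26, 20 → 14.
Combining the parts gives {58, 24, 14}.

{58, 24, 14}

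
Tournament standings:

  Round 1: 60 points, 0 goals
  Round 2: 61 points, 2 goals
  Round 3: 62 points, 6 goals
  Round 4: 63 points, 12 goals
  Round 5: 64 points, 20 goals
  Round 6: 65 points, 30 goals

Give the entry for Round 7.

Points goes 60, 61, 62, 63, 64, 65 → 66 (+1 each step).
Goals goes 0, 2, 6, 12, 20, 30 → 42 (differences are 2, 4, 6, … (increasing by 2 each time)).
So the next row is 66 points, 42 goals.

66 points, 42 goals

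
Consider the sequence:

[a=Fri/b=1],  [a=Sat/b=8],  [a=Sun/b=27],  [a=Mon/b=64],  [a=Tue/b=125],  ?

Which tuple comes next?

[a=Wed/b=216]

A: runs through the weekdays Mon→Sun, so Fri, Sat, Sun, Mon, Tue → Wed.
B: perfect cubes: 1³, 2³, 3³, …, so 1, 8, 27, 64, 125 → 216.
Combining the parts gives [a=Wed/b=216].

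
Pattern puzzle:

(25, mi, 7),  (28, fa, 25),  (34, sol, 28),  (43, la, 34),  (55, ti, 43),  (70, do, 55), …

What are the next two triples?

First coordinate — differences are 3, 6, 9, … (increasing by 3 each time): 25, 28, 34, 43, 55, 70 → 88 → 109.
Note goes mi, fa, sol, la, ti, do → re → mi (runs through the solfège scale do→ti).
Third coordinate: always the previous value of the first coordinate; 7, 25, 28, 34, 43, 55 → 70 → 88.
So the next two triples are (88, re, 70) and (109, mi, 88).

(88, re, 70), (109, mi, 88)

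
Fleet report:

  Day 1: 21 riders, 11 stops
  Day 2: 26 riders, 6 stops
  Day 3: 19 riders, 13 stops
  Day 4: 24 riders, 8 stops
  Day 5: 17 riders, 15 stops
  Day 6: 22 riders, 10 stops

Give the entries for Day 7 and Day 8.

15 riders, 17 stops; 20 riders, 12 stops

For the riders, alternating steps +5, −7, +5, −7, …: 21, 26, 19, 24, 17, 22 → 15 → 20.
Stops: together with the riders always sums to 32, so 11, 6, 13, 8, 15, 10 → 17 → 12.
So the next two lines are 15 riders, 17 stops and 20 riders, 12 stops.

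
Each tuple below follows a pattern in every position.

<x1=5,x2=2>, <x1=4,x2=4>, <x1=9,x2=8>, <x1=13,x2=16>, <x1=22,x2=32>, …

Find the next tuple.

For the x1, each term is the sum of the two before it: 5, 4, 9, 13, 22 → 35.
X2 goes 2, 4, 8, 16, 32 → 64 (×2 each step).
So the next tuple is <x1=35,x2=64>.

<x1=35,x2=64>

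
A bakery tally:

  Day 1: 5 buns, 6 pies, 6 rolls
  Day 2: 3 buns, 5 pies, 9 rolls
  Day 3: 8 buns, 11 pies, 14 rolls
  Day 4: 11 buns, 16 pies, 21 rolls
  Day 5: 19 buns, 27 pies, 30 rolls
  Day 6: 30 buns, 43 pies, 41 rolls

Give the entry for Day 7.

49 buns, 70 pies, 54 rolls

For the buns, each term is the sum of the two before it: 5, 3, 8, 11, 19, 30 → 49.
Pies: each term is the sum of the two before it, so 6, 5, 11, 16, 27, 43 → 70.
Rolls: 6, 9, 14, 21, 30, 41 → 54 (differences are 3, 5, 7, … (increasing by 2 each time)).
So the next row is 49 buns, 70 pies, 54 rolls.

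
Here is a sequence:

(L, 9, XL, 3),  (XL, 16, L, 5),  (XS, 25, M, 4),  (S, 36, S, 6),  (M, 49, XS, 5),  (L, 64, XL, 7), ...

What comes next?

(XL, 81, L, 6)

First size: repeats L → XL → XS → S → M; L, XL, XS, S, M, L → XL.
Second component: perfect squares: 3², 4², 5², …; 9, 16, 25, 36, 49, 64 → 81.
Second size: repeats XL → L → M → S → XS, so XL, L, M, S, XS, XL → L.
Fourth component goes 3, 5, 4, 6, 5, 7 → 6 (alternating steps +2, −1, +2, −1, …).
So the next 4-tuple is (XL, 81, L, 6).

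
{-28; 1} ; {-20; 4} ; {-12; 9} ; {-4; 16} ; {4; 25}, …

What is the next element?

{12; 36}

First slot: +8 each step; -28, -20, -12, -4, 4 → 12.
For the second slot, perfect squares: 1², 2², 3², …: 1, 4, 9, 16, 25 → 36.
Putting it together: {12; 36}.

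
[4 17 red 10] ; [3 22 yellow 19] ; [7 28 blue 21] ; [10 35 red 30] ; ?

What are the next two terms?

First coordinate goes 4, 3, 7, 10 → 17 → 27 (each term is the sum of the two before it).
Second coordinate: 17, 22, 28, 35 → 43 → 52 (differences are 5, 6, 7, … (increasing by 1 each time)).
Colour: repeats red → yellow → blue, so red, yellow, blue, red → yellow → blue.
Fourth coordinate: alternating steps +9, +2, +9, +2, …; 10, 19, 21, 30 → 32 → 41.
Putting the parts together: [17 43 yellow 32] and then [27 52 blue 41].

[17 43 yellow 32], [27 52 blue 41]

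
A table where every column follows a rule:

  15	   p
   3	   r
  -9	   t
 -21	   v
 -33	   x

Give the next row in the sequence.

First component: −12 each step, so 15, 3, -9, -21, -33 → -45.
Letter — letters move forward 2 places in the alphabet: p, r, t, v, x → z.
Putting it together: -45  z.

-45  z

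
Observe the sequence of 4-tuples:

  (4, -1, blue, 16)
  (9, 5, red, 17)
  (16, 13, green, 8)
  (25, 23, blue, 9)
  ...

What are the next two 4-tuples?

(36, 35, red, 0), (49, 49, green, 1)

First value — perfect squares: 2², 3², 4², …: 4, 9, 16, 25 → 36 → 49.
Second value — differences are 6, 8, 10, … (increasing by 2 each time): -1, 5, 13, 23 → 35 → 49.
Colour — repeats blue → red → green: blue, red, green, blue → red → green.
Fourth value: alternating steps +1, −9, +1, −9, …, so 16, 17, 8, 9 → 0 → 1.
So the next two 4-tuples are (36, 35, red, 0) and (49, 49, green, 1).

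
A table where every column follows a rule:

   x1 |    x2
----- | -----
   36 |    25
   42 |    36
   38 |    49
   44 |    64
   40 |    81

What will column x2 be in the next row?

Column x1 goes 36, 42, 38, 44, 40 → 46 (alternating steps +6, −4, +6, −4, …).
Column x2: 25, 36, 49, 64, 81 → 100 (perfect squares: 5², 6², 7², …).

100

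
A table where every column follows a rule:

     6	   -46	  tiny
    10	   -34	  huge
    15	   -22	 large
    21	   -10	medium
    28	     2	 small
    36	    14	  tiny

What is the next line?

First component goes 6, 10, 15, 21, 28, 36 → 45 (differences are 4, 5, 6, … (increasing by 1 each time)).
For the second component, +12 each step: -46, -34, -22, -10, 2, 14 → 26.
Size — repeats tiny → huge → large → medium → small: tiny, huge, large, medium, small, tiny → huge.
So the next line is 45  26  huge.

45  26  huge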